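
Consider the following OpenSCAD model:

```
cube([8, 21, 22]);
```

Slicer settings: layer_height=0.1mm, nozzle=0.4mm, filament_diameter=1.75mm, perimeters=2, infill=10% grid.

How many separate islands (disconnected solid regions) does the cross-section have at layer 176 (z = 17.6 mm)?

1

At z = 17.6 mm: the 8×21 cube contributes its full rectangle. Overall, the cross-section is a single solid region. Island count = 1.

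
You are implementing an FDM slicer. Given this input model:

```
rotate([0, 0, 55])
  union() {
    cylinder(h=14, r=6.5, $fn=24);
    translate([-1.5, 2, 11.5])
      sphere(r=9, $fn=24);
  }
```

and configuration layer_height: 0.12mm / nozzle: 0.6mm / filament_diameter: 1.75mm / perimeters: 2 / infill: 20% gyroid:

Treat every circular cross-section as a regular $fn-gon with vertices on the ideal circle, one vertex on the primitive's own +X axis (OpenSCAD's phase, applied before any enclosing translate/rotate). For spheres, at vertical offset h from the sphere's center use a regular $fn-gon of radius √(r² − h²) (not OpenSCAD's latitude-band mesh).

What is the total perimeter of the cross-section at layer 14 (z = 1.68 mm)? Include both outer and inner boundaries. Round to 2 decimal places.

40.72 mm

At z = 1.68 mm: the r=6.5 cylinder gives a regular 24-gon of circumradius 6.5 (constant along its height) (perimeter = 2·24·6.500·sin(180°/24) = 40.72 mm); the sphere at (-1.5, 2) does not reach this height (|z−center|=9.820 > r=9); Taking the union: only the r=6.5 cylinder is present, so the union is just that shape — boundary = 40.72 mm; (rotated 55° about Z; rotation is an isometry so areas/perimeters/island counts are preserved). Overall, the cross-section is a single solid region. Total boundary length (outer) = 40.72 mm.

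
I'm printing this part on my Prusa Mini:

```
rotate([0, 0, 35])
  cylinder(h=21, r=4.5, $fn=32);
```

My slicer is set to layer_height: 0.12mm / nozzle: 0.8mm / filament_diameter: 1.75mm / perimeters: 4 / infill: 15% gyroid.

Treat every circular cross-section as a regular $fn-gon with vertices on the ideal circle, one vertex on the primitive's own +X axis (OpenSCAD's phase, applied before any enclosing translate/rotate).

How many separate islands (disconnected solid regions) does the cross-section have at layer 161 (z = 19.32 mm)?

At z = 19.32 mm: the r=4.5 cylinder gives a regular 32-gon of circumradius 4.5 (constant along its height); (rotated 35° about Z; rotation is an isometry so areas/perimeters/island counts are preserved). Overall, the cross-section is a single solid region. Island count = 1.

1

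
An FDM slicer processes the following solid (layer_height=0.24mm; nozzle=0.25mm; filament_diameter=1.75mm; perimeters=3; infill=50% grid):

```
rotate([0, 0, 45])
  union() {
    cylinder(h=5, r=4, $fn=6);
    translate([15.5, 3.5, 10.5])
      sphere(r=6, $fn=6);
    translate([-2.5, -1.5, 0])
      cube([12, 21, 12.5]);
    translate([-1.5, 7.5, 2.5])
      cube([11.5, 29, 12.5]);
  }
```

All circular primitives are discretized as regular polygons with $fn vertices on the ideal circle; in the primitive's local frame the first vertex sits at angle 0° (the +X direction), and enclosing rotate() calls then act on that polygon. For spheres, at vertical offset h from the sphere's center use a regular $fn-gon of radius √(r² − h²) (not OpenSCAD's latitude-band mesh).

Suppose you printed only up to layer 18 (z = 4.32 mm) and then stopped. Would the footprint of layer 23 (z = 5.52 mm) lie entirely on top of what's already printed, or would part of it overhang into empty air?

Compare the two slices. At z = 4.32: the r=4 cylinder contributes a regular 6-gon of circumradius 4 (area = (6/2)·4.000²·sin(360°/6) = 41.57 mm²); the sphere at (15.5, 3.5) is absent (|z−center|=6.180 > r=6); the cube at (-2.5, -1.5) is present — its section is the full 12×21 rectangle (area 252.00 mm²); the cube at (-1.5, 7.5) is present — its section is the full 11.5×29 rectangle (area 333.50 mm²); Combining (union): the regions partially overlap — summed areas 627.07 mm² minus the doubly-counted overlap 159.94 mm² gives 467.13 mm² — area = 467.13 mm²; (whole slice rotated 45° about Z — lengths, areas and connectivity unchanged). At z = 5.52: the cylinder is absent (z outside [0, 5]); the r=6 sphere at (15.5, 3.5) contributes a regular 6-gon of circumradius √(6²−4.98²) = 3.347 (area = (6/2)·3.347²·sin(360°/6) = 29.10 mm²); the cube at (-2.5, -1.5) (footprint 12×21) is included at this height (area 252.00 mm²); the cube at (-1.5, 7.5) (footprint 11.5×29) is included at this height (area 333.50 mm²); Merging all regions: the regions partially overlap — summed areas 614.60 mm² minus the doubly-counted overlap 132.00 mm² gives 482.60 mm² — area = 482.60 mm²; (whole slice rotated 45° about Z — lengths, areas and connectivity unchanged). Checking containment: at z = 5.52 the cross-section extends beyond the z = 4.32 cross-section by about 29.10 mm².

part overhangs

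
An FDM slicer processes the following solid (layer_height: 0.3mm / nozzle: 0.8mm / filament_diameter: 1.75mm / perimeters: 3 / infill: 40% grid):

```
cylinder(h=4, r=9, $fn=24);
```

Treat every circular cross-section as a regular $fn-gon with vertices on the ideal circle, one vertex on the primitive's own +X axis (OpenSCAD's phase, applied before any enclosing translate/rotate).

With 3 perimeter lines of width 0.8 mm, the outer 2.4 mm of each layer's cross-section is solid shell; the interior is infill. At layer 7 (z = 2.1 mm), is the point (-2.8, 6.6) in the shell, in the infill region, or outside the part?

shell

At z = 2.1 mm: the r=9 cylinder contributes a regular 24-gon of circumradius 9. Overall, the cross-section is a single solid region. The nearest boundary edge runs (-2.33, 8.69)→(-4.50, 7.79); distance from the point to it = 1.75 mm. The point is inside the cross-section, 1.75 mm from the nearest boundary — within the 2.4 mm shell band (3 × 0.8).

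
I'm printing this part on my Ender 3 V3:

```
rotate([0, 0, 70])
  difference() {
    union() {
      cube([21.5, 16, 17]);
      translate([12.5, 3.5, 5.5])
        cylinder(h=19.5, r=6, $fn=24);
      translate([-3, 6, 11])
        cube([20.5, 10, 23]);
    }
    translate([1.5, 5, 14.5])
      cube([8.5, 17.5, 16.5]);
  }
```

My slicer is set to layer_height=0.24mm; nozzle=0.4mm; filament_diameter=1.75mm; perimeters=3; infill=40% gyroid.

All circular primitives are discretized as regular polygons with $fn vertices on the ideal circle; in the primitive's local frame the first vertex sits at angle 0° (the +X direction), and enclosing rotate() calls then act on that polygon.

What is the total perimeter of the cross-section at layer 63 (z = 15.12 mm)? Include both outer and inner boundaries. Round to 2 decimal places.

At z = 15.12 mm: the cube (footprint 21.5×16) is included at this height (perimeter 75.00 mm); the r=6 cylinder at (12.5, 3.5) gives a regular 24-gon of circumradius 6 (constant along its height) (perimeter = 2·24·6.000·sin(180°/24) = 37.59 mm); the cube at (-3, 6) (footprint 20.5×10) is included at this height (perimeter 61.00 mm); Combining (union): the regions partially overlap (shared area 270.13 mm²), so the edge portions inside another operand are dropped and the merged outline is re-measured after clipping — boundary = 82.65 mm; the cube at (1.5, 5) is present — its section is the full 8.5×17.5 rectangle (perimeter 52.00 mm); Taking the first minus the rest: starting from that combined region, the 8.5×17.5 cube at (1.5, 5) partially overlaps it — only the 93.50 mm² overlap (of its 148.75 mm²) is removed, clipping the outline — boundary = 104.65 mm; (whole slice rotated 70° about Z — lengths, areas and connectivity unchanged). Overall, the cross-section is a single solid region. Total boundary length (outer) = 104.65 mm.

104.65 mm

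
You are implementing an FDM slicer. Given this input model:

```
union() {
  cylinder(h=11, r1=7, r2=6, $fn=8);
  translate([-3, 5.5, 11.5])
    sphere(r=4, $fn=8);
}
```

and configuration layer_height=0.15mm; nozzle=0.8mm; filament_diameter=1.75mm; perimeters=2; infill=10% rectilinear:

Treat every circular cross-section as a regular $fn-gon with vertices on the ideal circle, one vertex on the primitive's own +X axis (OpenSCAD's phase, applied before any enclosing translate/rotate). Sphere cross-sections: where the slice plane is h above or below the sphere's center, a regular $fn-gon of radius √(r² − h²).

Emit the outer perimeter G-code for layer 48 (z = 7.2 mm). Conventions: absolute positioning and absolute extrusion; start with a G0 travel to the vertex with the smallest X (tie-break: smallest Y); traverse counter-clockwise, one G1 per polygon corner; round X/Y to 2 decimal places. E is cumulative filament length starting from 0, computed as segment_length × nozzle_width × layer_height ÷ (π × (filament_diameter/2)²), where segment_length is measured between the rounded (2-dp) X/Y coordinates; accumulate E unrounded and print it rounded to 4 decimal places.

G0 X-6.35 Y0.00 Z7.20
G1 X-4.49 Y-4.49 E0.2425
G1 X0.00 Y-6.35 E0.4849
G1 X4.49 Y-4.49 E0.7274
G1 X6.35 Y0.00 E0.9699
G1 X4.49 Y4.49 E1.2123
G1 X0.00 Y6.35 E1.4548
G1 X-4.49 Y4.49 E1.6973
G1 X-6.35 Y0.00 E1.9397

At z = 7.2 mm: the cone contributes a regular 8-gon of circumradius 6.345 (interpolated between r1=7 and r2=6 at t=0.655); the sphere at (-3, 5.5) does not reach this height (|z−center|=4.300 > r=4); Combining (union): only the cone is present, so the union is just that shape — 1 connected region. The outline is a single polygon with 8 vertices. Extrusion per mm of travel: 0.8 × 0.15 / (π × 0.875²) = 0.049890. Accumulating E over each segment gives final E = 1.9397.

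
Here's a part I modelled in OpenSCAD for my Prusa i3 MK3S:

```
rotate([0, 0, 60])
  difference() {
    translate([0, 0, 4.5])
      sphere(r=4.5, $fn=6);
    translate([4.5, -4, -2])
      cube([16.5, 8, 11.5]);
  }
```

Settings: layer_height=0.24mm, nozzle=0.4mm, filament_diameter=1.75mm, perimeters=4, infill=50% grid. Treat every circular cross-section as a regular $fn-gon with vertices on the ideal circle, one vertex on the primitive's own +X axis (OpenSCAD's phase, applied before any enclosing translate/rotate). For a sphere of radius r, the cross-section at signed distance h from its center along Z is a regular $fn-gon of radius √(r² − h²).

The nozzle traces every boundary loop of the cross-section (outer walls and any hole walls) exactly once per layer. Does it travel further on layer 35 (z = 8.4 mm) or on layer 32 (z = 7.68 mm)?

Layer 35 (z = 8.4): the sphere: section is a regular 6-gon, circumradius = √(r²−h²) = √(4.5²−3.9²) = 2.245 (perimeter = 2·6·2.245·sin(180°/6) = 13.47 mm); the cube at (4.5, -4) is present — its section is the full 16.5×8 rectangle (perimeter 49.00 mm); Subtracting the remaining from the first: starting from the r=4.5 sphere, the 16.5×8 cube at (4.5, -4) misses the remaining region (no effect) — boundary = 13.47 mm; (rotated 60° about Z; rotation is an isometry so areas/perimeters/island counts are preserved). So its perimeter = 13.47 mm. Layer 32 (z = 7.68): the sphere: section is a regular 6-gon, circumradius = √(r²−h²) = √(4.5²−3.18²) = 3.184 (perimeter = 2·6·3.184·sin(180°/6) = 19.10 mm); the 16.5×8 cube at (4.5, -4) contributes its full rectangle (perimeter 49.00 mm); Taking the first minus the rest: starting from the r=4.5 sphere, the 16.5×8 cube at (4.5, -4) misses the remaining region (no effect) — boundary = 19.10 mm; (rotated 60° about Z; rotation is an isometry so areas/perimeters/island counts are preserved). So its perimeter = 19.10 mm. Layer 32 is larger (19.10 vs 13.47 mm).

layer 32 (z = 7.68 mm)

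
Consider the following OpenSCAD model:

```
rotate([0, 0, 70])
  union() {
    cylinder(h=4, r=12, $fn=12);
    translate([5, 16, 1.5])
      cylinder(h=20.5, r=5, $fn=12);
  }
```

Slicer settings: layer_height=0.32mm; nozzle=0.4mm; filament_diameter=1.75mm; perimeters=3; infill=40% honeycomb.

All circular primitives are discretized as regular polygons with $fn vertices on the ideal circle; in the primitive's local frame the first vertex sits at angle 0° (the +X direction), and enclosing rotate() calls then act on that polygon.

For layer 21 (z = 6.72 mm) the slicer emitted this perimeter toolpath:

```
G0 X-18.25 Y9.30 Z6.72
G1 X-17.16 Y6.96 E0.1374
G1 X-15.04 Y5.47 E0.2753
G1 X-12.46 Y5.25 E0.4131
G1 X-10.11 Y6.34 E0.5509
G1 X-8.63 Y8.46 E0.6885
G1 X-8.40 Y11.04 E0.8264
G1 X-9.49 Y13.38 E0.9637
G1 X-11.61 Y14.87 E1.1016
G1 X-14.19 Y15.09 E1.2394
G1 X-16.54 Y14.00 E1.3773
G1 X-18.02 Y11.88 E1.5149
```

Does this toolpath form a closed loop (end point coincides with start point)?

no

Start point (G0): (-18.25, 9.30). End point (last G1): the path does not return to the start — open.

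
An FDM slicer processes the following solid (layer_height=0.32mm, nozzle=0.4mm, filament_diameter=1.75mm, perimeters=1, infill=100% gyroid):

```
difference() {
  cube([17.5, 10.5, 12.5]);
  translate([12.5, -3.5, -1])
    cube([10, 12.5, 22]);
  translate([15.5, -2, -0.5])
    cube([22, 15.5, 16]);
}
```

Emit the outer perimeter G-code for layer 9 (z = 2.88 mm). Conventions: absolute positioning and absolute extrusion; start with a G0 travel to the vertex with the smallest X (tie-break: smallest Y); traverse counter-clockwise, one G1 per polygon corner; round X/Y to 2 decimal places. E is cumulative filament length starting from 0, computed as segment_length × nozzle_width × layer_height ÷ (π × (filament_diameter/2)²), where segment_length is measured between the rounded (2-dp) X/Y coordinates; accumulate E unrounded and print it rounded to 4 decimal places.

At z = 2.88 mm: the cube (footprint 17.5×10.5) is included at this height; the cube at (12.5, -3.5) (footprint 10×12.5) is included at this height; the 22×15.5 cube at (15.5, -2) contributes its full rectangle; Taking the first minus the rest: starting from the 17.5×10.5 cube, the 10×12.5 cube at (12.5, -3.5) partially overlaps it — only the 45.00 mm² overlap (of its 125.00 mm²) is removed, clipping the outline; the 22×15.5 cube at (15.5, -2) partially overlaps it — only the 3.00 mm² overlap (of its 341.00 mm²) is removed, clipping the outline — 1 connected region. The outline is a single polygon with 6 vertices. Extrusion per mm of travel: 0.4 × 0.32 / (π × 0.875²) = 0.053216. Accumulating E over each segment gives final E = 2.7672.

G0 X0.00 Y0.00 Z2.88
G1 X12.50 Y0.00 E0.6652
G1 X12.50 Y9.00 E1.1441
G1 X15.50 Y9.00 E1.3038
G1 X15.50 Y10.50 E1.3836
G1 X0.00 Y10.50 E2.2085
G1 X0.00 Y0.00 E2.7672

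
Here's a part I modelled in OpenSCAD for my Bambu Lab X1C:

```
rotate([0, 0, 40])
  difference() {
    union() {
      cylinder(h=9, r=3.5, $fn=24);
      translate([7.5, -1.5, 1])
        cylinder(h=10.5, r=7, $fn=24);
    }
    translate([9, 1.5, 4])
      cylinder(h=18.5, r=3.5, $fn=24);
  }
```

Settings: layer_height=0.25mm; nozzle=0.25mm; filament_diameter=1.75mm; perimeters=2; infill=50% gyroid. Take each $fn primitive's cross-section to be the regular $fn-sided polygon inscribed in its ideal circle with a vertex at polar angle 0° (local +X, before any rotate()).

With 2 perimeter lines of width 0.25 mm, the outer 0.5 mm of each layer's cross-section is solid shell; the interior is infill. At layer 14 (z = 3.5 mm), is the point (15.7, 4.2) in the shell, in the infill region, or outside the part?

At z = 3.5 mm: the r=3.5 cylinder gives a regular 24-gon of circumradius 3.5 (constant along its height); the r=7 cylinder at (7.5, -1.5) gives a regular 24-gon of circumradius 7 (constant along its height); Taking the union: the regions partially overlap (shared area 12.48 mm²), so overlapping operands fuse into one piece — 1 connected region; the cylinder at (9, 1.5) is absent (z outside [4, 22.5]); After the difference (first − rest): none of the subtracted shapes is present at this height, so the result so far is unchanged — 1 connected region; (rotated 40° about Z; rotation is an isometry so areas/perimeters/island counts are preserved). Overall, the cross-section is a single solid region. Undo the 40° rotation: the query point maps to (14.727, -6.874) in the un-rotated model frame. The nearest boundary edge runs (13.56, -5.00)→(12.45, -6.45); distance from the point to it = 2.06 mm. The point is not inside any of the regions above, so it lies outside the cross-section (2.06 mm from the nearest boundary).

outside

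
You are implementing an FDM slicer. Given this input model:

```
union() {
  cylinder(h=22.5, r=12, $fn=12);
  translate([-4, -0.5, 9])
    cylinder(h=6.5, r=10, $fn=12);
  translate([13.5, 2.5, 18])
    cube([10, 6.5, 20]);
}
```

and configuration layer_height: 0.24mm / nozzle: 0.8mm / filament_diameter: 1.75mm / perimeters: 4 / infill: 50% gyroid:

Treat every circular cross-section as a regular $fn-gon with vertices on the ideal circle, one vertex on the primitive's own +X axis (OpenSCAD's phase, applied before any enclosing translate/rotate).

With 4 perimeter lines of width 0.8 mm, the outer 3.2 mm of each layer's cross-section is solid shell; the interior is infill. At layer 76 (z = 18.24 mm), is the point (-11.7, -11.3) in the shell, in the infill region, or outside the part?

outside

At z = 18.24 mm: the r=12 cylinder gives a regular 12-gon of circumradius 12 (constant along its height); the cylinder at (-4, -0.5) is absent (z outside [9, 15.5]); the cube at (13.5, 2.5) is present — its section is the full 10×6.5 rectangle; Combining (union): the 2 present regions are separate (no shared area or edge), so areas and boundary lengths simply add and each stays a separate island — 2 connected regions. Overall, the cross-section has 2 separate islands. The nearest boundary edge runs (-6.00, -10.39)→(-10.39, -6.00); distance from the point to it = 4.67 mm. The point is not inside any of the regions above, so it lies outside the cross-section (4.67 mm from the nearest boundary).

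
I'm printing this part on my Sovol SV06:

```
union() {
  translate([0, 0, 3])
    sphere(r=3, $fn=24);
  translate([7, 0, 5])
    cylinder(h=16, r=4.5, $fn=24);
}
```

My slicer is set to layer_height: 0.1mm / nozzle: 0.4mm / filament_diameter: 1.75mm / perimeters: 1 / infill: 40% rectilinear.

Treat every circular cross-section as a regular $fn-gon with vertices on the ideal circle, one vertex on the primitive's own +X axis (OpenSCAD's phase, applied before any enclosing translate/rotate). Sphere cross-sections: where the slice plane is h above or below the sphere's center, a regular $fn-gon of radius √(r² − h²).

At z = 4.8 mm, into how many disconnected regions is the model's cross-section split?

1

At z = 4.8 mm: the r=3 sphere contributes a regular 24-gon of circumradius √(3²−1.8²) = 2.400; the cylinder at (7, 0) is not intersected at this z (z outside [5, 21]); Taking the union: only the r=3 sphere is present, so the union is just that shape — 1 connected region. The result has 1 disconnected region.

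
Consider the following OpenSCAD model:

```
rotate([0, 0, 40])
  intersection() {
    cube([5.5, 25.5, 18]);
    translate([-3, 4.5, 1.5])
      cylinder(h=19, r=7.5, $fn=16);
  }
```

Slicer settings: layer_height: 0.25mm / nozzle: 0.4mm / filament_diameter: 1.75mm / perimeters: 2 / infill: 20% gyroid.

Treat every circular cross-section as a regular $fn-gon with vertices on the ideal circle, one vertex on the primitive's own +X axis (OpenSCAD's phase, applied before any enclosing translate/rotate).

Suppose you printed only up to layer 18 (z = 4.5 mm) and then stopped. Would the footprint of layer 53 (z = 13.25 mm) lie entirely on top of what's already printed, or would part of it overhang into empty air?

entirely on top

Compare the two slices. At z = 4.5: the cube (footprint 5.5×25.5) is included at this height (area 140.25 mm²); the r=7.5 cylinder at (-3, 4.5) contributes a regular 16-gon of circumradius 7.5 (area = (16/2)·7.500²·sin(360°/16) = 172.21 mm²); After intersecting: the r=7.5 cylinder at (-3, 4.5) partially overlaps the 5.5×25.5 cube; clipping to the common part keeps 39.06 mm² — area = 39.06 mm²; (rotated 40° about Z; rotation is an isometry so areas/perimeters/island counts are preserved). At z = 13.25: the cube (footprint 5.5×25.5) is included at this height (area 140.25 mm²); the cylinder at (-3, 4.5): section is a regular 16-gon, circumradius r=7.5 (area = (16/2)·7.500²·sin(360°/16) = 172.21 mm²); Taking the intersection: the r=7.5 cylinder at (-3, 4.5) partially overlaps the 5.5×25.5 cube; clipping to the common part keeps 39.06 mm² — area = 39.06 mm²; (whole slice rotated 40° about Z — lengths, areas and connectivity unchanged). Checking containment: the cross-section at z = 13.25 is a subset of the cross-section at z = 4.5.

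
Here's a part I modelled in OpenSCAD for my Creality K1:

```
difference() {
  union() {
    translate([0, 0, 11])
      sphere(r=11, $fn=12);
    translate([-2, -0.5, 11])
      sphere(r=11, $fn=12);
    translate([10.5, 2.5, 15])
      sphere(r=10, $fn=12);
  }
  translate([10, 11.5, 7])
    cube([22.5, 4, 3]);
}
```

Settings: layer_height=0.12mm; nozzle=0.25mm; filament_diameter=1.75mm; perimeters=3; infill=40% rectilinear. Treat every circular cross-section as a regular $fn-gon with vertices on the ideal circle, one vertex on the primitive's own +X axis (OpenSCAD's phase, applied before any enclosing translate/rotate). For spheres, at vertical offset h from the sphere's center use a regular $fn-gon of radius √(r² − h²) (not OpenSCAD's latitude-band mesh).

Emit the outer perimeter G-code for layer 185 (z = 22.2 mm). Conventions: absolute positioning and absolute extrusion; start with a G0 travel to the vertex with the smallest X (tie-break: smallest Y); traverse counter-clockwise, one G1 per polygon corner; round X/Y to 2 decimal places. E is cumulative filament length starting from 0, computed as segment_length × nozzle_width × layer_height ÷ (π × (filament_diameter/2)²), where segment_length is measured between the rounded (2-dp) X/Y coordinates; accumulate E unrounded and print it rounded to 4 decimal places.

G0 X3.56 Y2.50 Z22.20
G1 X4.49 Y-0.97 E0.0448
G1 X7.03 Y-3.51 E0.0896
G1 X10.50 Y-4.44 E0.1344
G1 X13.97 Y-3.51 E0.1792
G1 X16.51 Y-0.97 E0.2240
G1 X17.44 Y2.50 E0.2688
G1 X16.51 Y5.97 E0.3136
G1 X13.97 Y8.51 E0.3584
G1 X10.50 Y9.44 E0.4033
G1 X7.03 Y8.51 E0.4481
G1 X4.49 Y5.97 E0.4929
G1 X3.56 Y2.50 E0.5377

At z = 22.2 mm: the sphere does not reach this height (|z−center|=11.200 > r=11); the sphere at (-2, -0.5) is absent (|z−center|=11.200 > r=11); the sphere at (10.5, 2.5): section is a regular 12-gon, circumradius = √(r²−h²) = √(10²−7.2²) = 6.940; Taking the union: only the r=10 sphere at (10.5, 2.5) is present, so the union is just that shape — 1 connected region; the cube at (10, 11.5) is absent (z outside [7, 10]); After the difference (first − rest): none of the subtracted shapes is present at this height, so that combined region is unchanged — 1 connected region. The outline is a single polygon with 12 vertices. Extrusion per mm of travel: 0.25 × 0.12 / (π × 0.875²) = 0.012473. Accumulating E over each segment gives final E = 0.5377.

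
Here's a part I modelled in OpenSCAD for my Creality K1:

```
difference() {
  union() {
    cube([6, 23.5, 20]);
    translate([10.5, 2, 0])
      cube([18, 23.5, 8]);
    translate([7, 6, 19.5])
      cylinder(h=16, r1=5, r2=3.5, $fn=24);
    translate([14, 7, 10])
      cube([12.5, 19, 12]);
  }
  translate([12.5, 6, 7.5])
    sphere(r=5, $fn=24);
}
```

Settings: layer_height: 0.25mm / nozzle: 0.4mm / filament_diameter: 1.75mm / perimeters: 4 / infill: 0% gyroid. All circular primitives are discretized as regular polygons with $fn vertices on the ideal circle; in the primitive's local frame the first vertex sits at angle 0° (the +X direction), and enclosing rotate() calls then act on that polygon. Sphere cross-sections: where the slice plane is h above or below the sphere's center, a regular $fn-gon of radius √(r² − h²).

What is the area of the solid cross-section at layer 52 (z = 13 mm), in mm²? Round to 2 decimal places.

378.50 mm²

At z = 13 mm: the cube is present — its section is the full 6×23.5 rectangle (area 141.00 mm²); the cube at (10.5, 2) does not reach this height (z outside [0, 8]); the cone at (7, 6) does not reach this height (z outside [19.5, 35.5]); the 12.5×19 cube at (14, 7) contributes its full rectangle (area 237.50 mm²); Combining (union): the 2 present regions are separate (no shared area or edge), so areas and boundary lengths simply add and each stays a separate island — area = 378.50 mm²; the sphere at (12.5, 6) does not reach this height (|z−center|=5.500 > r=5); After the difference (first − rest): none of the subtracted shapes is present at this height, so the result so far is unchanged — area = 378.50 mm². Overall, the cross-section has 2 separate islands. Net area = 378.50 mm².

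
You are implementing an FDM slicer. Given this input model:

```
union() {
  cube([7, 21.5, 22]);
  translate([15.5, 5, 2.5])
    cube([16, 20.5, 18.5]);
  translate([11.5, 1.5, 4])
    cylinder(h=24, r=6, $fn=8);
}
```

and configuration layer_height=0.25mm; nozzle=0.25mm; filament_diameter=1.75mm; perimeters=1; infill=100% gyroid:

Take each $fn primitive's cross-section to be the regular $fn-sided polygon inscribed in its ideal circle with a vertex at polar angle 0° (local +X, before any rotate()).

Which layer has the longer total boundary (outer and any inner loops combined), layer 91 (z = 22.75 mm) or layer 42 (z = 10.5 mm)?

layer 42 (z = 10.5 mm)

Layer 91 (z = 22.75): the cube is not intersected at this z (z outside [0, 22]); the cube at (15.5, 5) is not intersected at this z (z outside [2.5, 21]); the r=6 cylinder at (11.5, 1.5) contributes a regular 8-gon of circumradius 6 (perimeter = 2·8·6.000·sin(180°/8) = 36.74 mm); Taking the union: only the r=6 cylinder at (11.5, 1.5) is present, so the union is just that shape — boundary = 36.74 mm. So its perimeter = 36.74 mm. Layer 42 (z = 10.5): the cube is present — its section is the full 7×21.5 rectangle (perimeter 57.00 mm); the cube at (15.5, 5) is present — its section is the full 16×20.5 rectangle (perimeter 73.00 mm); the cylinder at (11.5, 1.5): section is a regular 8-gon, circumradius r=6 (perimeter = 2·8·6.000·sin(180°/8) = 36.74 mm); Merging all regions: the regions partially overlap (shared area 4.81 mm²), so the edge portions inside another operand are dropped and the merged outline is re-measured after clipping — boundary = 152.73 mm. So its perimeter = 152.73 mm. Layer 42 is larger (152.73 vs 36.74 mm).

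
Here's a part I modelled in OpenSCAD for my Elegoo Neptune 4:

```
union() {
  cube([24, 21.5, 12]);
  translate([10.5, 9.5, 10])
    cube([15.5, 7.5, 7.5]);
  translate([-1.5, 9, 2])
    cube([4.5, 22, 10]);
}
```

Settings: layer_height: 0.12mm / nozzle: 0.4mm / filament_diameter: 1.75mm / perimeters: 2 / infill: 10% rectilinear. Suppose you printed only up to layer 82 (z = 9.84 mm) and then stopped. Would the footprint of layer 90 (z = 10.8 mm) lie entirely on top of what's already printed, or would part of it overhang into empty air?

part overhangs

Compare the two slices. At z = 9.84: the cube is present — its section is the full 24×21.5 rectangle (area 516.00 mm²); the cube at (10.5, 9.5) is absent (z outside [10, 17.5]); the 4.5×22 cube at (-1.5, 9) contributes its full rectangle (area 99.00 mm²); Merging all regions: the regions partially overlap — summed areas 615.00 mm² minus the doubly-counted overlap 37.50 mm² gives 577.50 mm² — area = 577.50 mm². At z = 10.8: the cube is present — its section is the full 24×21.5 rectangle (area 516.00 mm²); the cube at (10.5, 9.5) is present — its section is the full 15.5×7.5 rectangle (area 116.25 mm²); the cube at (-1.5, 9) is present — its section is the full 4.5×22 rectangle (area 99.00 mm²); Combining (union): the regions partially overlap — summed areas 731.25 mm² minus the doubly-counted overlap 138.75 mm² gives 592.50 mm² — area = 592.50 mm². Checking containment: at z = 10.8 the cross-section extends beyond the z = 9.84 cross-section by about 15.00 mm².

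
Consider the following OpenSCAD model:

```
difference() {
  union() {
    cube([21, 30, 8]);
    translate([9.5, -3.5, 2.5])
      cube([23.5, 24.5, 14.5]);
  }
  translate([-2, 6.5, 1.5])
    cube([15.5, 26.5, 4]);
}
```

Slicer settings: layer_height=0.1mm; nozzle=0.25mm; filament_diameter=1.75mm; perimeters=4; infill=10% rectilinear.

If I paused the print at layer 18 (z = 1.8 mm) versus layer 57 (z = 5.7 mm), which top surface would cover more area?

layer 57 (z = 5.7 mm)

Layer 18 (z = 1.8): the cube (footprint 21×30) is included at this height (area 630.00 mm²); the cube at (9.5, -3.5) is absent (z outside [2.5, 17]); Combining (union): only the 21×30 cube is present, so the union is just that shape — area = 630.00 mm²; the 15.5×26.5 cube at (-2, 6.5) contributes its full rectangle (area 410.75 mm²); Taking the first minus the rest: starting from that combined region (630.00 mm²), the 15.5×26.5 cube at (-2, 6.5) partially overlaps it — only the 317.25 mm² overlap (of its 410.75 mm²) is removed, clipping the outline — area = 312.75 mm². So its area = 312.75 mm². Layer 57 (z = 5.7): the cube is present — its section is the full 21×30 rectangle (area 630.00 mm²); the cube at (9.5, -3.5) is present — its section is the full 23.5×24.5 rectangle (area 575.75 mm²); Combining (union): the regions partially overlap — summed areas 1205.75 mm² minus the doubly-counted overlap 241.50 mm² gives 964.25 mm² — area = 964.25 mm²; the cube at (-2, 6.5) does not reach this height (z outside [1.5, 5.5]); Taking the first minus the rest: none of the subtracted shapes is present at this height, so the result so far is unchanged — area = 964.25 mm². So its area = 964.25 mm². Layer 57 is larger (964.25 vs 312.75 mm²).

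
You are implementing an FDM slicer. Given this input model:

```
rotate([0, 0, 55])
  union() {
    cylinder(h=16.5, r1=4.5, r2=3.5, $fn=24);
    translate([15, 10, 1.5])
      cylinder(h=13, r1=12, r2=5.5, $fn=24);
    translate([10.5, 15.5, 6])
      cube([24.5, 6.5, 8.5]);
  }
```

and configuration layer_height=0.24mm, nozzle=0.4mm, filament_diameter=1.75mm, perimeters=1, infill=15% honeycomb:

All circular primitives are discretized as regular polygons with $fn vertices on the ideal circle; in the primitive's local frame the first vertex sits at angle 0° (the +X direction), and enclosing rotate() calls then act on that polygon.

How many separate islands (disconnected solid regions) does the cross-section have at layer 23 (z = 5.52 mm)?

At z = 5.52 mm: the cone: at t=0.335 of its height the radius interpolates to r₁+(r₂−r₁)t = 4.165, giving a regular 24-gon of that circumradius; the cone at (15, 10): at t=0.309 of its height the radius interpolates to r₁+(r₂−r₁)t = 9.990, giving a regular 24-gon of that circumradius; the cube at (10.5, 15.5) is not intersected at this z (z outside [6, 14.5]); Taking the union: the 2 present regions are separate (no shared area or edge), so areas and boundary lengths simply add and each stays a separate island — 2 connected regions; (rotated 55° about Z; rotation is an isometry so areas/perimeters/island counts are preserved). Overall, the cross-section has 2 separate islands. Island count = 2.

2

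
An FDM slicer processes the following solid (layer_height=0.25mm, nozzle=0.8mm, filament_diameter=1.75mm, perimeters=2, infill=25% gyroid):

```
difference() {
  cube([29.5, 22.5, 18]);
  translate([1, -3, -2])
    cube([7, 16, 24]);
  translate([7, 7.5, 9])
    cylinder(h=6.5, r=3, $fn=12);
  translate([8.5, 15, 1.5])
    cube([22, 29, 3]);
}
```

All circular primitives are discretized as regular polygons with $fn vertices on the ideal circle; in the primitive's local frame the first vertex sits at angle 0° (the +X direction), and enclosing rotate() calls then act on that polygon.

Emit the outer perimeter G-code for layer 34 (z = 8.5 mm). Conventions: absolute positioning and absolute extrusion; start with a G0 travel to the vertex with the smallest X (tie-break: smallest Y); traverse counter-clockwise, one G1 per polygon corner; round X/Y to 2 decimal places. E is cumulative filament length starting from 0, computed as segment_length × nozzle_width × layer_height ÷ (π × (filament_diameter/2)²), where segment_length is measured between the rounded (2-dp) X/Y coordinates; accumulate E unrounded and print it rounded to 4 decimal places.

G0 X0.00 Y0.00 Z8.50
G1 X1.00 Y0.00 E0.0832
G1 X1.00 Y13.00 E1.1641
G1 X8.00 Y13.00 E1.7462
G1 X8.00 Y0.00 E2.8271
G1 X29.50 Y0.00 E4.6148
G1 X29.50 Y22.50 E6.4857
G1 X0.00 Y22.50 E8.9387
G1 X0.00 Y0.00 E10.8095

At z = 8.5 mm: the cube (footprint 29.5×22.5) is included at this height; the 7×16 cube at (1, -3) contributes its full rectangle; the cylinder at (7, 7.5) is not intersected at this z (z outside [9, 15.5]); the cube at (8.5, 15) does not reach this height (z outside [1.5, 4.5]); After the difference (first − rest): starting from the 29.5×22.5 cube, the 7×16 cube at (1, -3) partially overlaps it — only the 91.00 mm² overlap (of its 112.00 mm²) is removed, clipping the outline — 1 connected region. The outline is a single polygon with 8 vertices. Extrusion per mm of travel: 0.8 × 0.25 / (π × 0.875²) = 0.083150. Accumulating E over each segment gives final E = 10.8095.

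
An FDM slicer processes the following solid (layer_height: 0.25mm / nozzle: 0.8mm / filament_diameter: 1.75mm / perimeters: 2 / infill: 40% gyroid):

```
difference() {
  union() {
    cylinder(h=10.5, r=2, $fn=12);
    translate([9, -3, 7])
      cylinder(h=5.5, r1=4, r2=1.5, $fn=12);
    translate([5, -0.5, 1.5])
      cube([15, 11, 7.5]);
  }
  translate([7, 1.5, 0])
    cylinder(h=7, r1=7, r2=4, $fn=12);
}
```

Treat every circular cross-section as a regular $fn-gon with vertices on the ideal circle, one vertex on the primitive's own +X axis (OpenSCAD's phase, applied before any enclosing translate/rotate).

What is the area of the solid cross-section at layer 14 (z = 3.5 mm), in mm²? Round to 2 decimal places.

129.27 mm²

At z = 3.5 mm: the r=2 cylinder gives a regular 12-gon of circumradius 2 (constant along its height) (area = (12/2)·2.000²·sin(360°/12) = 12.00 mm²); the cone at (9, -3) is not intersected at this z (z outside [7, 12.5]); the 15×11 cube at (5, -0.5) contributes its full rectangle (area 165.00 mm²); Combining (union): the 2 present regions are separate (no shared area or edge), so areas and boundary lengths simply add and each stays a separate island — area = 177.00 mm²; the cone at (7, 1.5) contributes a regular 12-gon of circumradius 5.500 (interpolated between r1=7 and r2=4 at t=0.500) (area = (12/2)·5.500²·sin(360°/12) = 90.75 mm²); Taking the first minus the rest: starting from the result so far (177.00 mm²), the cone at (7, 1.5) partially overlaps it — only the 47.73 mm² overlap (of its 90.75 mm²) is removed, clipping the outline — area = 129.27 mm². Overall, the cross-section has 2 separate islands. Net area = 129.27 mm².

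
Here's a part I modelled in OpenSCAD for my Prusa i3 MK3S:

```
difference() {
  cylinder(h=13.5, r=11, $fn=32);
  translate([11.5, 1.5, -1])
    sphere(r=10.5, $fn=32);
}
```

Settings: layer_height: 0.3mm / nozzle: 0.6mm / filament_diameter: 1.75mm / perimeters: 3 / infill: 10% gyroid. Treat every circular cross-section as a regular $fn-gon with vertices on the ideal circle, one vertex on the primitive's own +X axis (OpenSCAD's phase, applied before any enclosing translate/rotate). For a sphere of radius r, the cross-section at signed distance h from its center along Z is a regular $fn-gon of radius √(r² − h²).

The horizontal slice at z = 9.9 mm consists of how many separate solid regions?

At z = 9.9 mm: the cylinder: section is a regular 32-gon, circumradius r=11; the sphere at (11.5, 1.5) does not reach this height (|z−center|=10.900 > r=10.5); Subtracting the remaining from the first: none of the subtracted shapes is present at this height, so the r=11 cylinder is unchanged — 1 connected region. The result has 1 disconnected region.

1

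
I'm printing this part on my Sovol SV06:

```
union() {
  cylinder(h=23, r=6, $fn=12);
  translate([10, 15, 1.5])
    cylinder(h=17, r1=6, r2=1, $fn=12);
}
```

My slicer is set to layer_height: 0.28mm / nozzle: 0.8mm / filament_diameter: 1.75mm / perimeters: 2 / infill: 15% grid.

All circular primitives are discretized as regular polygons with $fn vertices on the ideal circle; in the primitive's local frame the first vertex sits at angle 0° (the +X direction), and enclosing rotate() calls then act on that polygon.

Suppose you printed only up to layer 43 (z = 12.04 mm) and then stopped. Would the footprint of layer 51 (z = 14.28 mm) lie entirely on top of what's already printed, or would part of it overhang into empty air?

entirely on top

Compare the two slices. At z = 12.04: the cylinder: section is a regular 12-gon, circumradius r=6 (area = (12/2)·6.000²·sin(360°/12) = 108.00 mm²); the cone at (10, 15): at t=0.620 of its height the radius interpolates to r₁+(r₂−r₁)t = 2.900, giving a regular 12-gon of that circumradius (area = (12/2)·2.900²·sin(360°/12) = 25.23 mm²); Merging all regions: the 2 present regions are separate (no shared area or edge), so areas and boundary lengths simply add and each stays a separate island — area = 133.23 mm². At z = 14.28: the cylinder: section is a regular 12-gon, circumradius r=6 (area = (12/2)·6.000²·sin(360°/12) = 108.00 mm²); the cone at (10, 15): at t=0.752 of its height the radius interpolates to r₁+(r₂−r₁)t = 2.241, giving a regular 12-gon of that circumradius (area = (12/2)·2.241²·sin(360°/12) = 15.07 mm²); Taking the union: the 2 present regions are separate (no shared area or edge), so areas and boundary lengths simply add and each stays a separate island — area = 123.07 mm². Checking containment: the cross-section at z = 14.28 is a subset of the cross-section at z = 12.04.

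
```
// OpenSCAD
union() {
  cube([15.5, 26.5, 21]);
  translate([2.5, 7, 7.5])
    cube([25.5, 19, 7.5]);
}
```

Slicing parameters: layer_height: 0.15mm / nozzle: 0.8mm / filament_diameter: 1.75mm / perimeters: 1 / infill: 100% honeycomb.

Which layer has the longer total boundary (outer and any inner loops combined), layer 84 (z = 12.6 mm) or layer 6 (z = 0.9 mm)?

layer 84 (z = 12.6 mm)

Layer 84 (z = 12.6): the cube is present — its section is the full 15.5×26.5 rectangle (perimeter 84.00 mm); the cube at (2.5, 7) (footprint 25.5×19) is included at this height (perimeter 89.00 mm); Merging all regions: the regions partially overlap (shared area 247.00 mm²), so the edge portions inside another operand are dropped and the merged outline is re-measured after clipping — boundary = 109.00 mm. So its perimeter = 109.00 mm. Layer 6 (z = 0.9): the cube is present — its section is the full 15.5×26.5 rectangle (perimeter 84.00 mm); the cube at (2.5, 7) is absent (z outside [7.5, 15]); Merging all regions: only the 15.5×26.5 cube is present, so the union is just that shape — boundary = 84.00 mm. So its perimeter = 84.00 mm. Layer 84 is larger (109.00 vs 84.00 mm).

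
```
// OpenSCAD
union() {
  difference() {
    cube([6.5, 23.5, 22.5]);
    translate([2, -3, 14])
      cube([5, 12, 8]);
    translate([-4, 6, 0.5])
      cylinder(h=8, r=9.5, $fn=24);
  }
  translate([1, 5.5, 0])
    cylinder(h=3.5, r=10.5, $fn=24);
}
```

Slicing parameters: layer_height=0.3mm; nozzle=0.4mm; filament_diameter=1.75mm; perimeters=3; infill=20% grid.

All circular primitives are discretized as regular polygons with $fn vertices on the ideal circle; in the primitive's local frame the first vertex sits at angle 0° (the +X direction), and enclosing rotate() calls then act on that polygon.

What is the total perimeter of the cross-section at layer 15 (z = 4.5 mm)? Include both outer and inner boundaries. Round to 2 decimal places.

59.46 mm

At z = 4.5 mm: the cube (footprint 6.5×23.5) is included at this height (perimeter 60.00 mm); the cube at (2, -3) does not reach this height (z outside [14, 22]); the cylinder at (-4, 6): section is a regular 24-gon, circumradius r=9.5 (perimeter = 2·24·9.500·sin(180°/24) = 59.52 mm); Taking the first minus the rest: starting from the 6.5×23.5 cube, the r=9.5 cylinder at (-4, 6) partially overlaps it — only the 62.05 mm² overlap (of its 280.30 mm²) is removed, clipping the outline — boundary = 59.46 mm; the cylinder at (1, 5.5) does not reach this height (z outside [0, 3.5]); Merging all regions: only that combined region is present, so the union is just that shape — boundary = 59.46 mm. Overall, the cross-section is a single solid region. Total boundary length (outer) = 59.46 mm.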